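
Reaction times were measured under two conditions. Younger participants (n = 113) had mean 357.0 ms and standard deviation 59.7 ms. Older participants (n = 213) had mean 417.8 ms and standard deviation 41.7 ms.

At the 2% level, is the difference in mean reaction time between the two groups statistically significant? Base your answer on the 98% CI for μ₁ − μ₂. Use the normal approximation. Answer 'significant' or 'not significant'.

significant

Standard errors of each mean: 59.7/√113 = 5.6161 and 41.7/√213 = 2.8572.
SE(x̄₁ − x̄₂) = √(5.6161² + 2.8572²) = 6.3011 for independent samples with unequal variances.
With z* = 2.326, the margin is 2.326 × 6.3011 = 14.6564.
x̄₁ − x̄₂ = 357.0 − 417.8 = -60.8000; the interval is -60.8000 ± 14.6564 = (-75.4564, -46.1436).
The interval (-75.4564, -46.1436) does not contain 0, so the difference is significant.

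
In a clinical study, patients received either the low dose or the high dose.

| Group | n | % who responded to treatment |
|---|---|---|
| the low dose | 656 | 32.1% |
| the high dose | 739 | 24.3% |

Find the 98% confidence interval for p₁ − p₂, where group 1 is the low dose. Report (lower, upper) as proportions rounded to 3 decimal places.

Each SE is √(p̂(1−p̂)/n): √(0.3210·0.6790/656) = 0.01823 and √(0.2430·0.7570/739) = 0.01578.
SE(p̂₁ − p̂₂) = √(SE₁² + SE₂²) = √(0.0003323329 + 0.0002490084) = 0.02411, since the two samples are independent.
At 98% confidence z* = 2.326; margin = 2.326 × 0.02411 = 0.05608.
The difference is 0.3210 − 0.2430 = 0.0780, so the interval is 0.0780 ± 0.05608 = (0.022, 0.134).

(0.022, 0.134)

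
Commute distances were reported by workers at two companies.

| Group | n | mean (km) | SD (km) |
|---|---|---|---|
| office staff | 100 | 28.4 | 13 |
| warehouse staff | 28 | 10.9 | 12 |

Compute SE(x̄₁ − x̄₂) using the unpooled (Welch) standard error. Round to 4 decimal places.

Standard errors of each mean: 13/√100 = 1.3000 and 12/√28 = 2.2678.
SE(x̄₁ − x̄₂) = √(1.3000² + 2.2678²) = 2.6140 for independent samples with unequal variances.

2.6140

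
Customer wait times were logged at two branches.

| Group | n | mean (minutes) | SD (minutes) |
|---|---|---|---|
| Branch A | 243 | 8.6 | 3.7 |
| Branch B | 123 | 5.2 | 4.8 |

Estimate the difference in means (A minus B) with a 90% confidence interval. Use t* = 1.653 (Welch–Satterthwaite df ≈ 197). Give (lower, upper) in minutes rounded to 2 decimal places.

Standard errors of each mean: 3.7/√243 = 0.2374 and 4.8/√123 = 0.4328.
SE(x̄₁ − x̄₂) = √(0.2374² + 0.4328²) = 0.4936 for independent samples with unequal variances.
With t* = 1.653, the margin is 1.653 × 0.4936 = 0.8159.
x̄₁ − x̄₂ = 8.6 − 5.2 = 3.4000; the interval is 3.4000 ± 0.8159 = (2.58, 4.22).

(2.58, 4.22)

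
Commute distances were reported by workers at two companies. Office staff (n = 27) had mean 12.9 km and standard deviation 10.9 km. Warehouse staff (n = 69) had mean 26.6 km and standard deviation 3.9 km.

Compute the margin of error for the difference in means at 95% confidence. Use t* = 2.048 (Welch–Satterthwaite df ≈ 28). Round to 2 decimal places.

Per-group SEs: s₁/√n₁ = 10.9/√27 = 2.0977, s₂/√n₂ = 3.9/√69 = 0.4695.
Unpooled SE of the difference: √(4.40034529 + 0.22043025) = 2.1496.
Margin of error = t* · SE = 2.048 × 2.1496 = 4.4024.

4.40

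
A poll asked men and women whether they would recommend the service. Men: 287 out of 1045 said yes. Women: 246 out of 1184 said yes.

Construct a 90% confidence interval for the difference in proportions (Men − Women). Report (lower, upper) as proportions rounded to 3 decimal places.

First, p̂₁ = 287/1045 = 0.2746; p̂₂ = 246/1184 = 0.2078.
The two standard errors are √(0.2746×0.7254/1045) = 0.01381 and √(0.2078×0.7922/1184) = 0.01179.
Because the samples are independent, SE_diff = √(0.01381² + 0.01179²) = 0.01816.
Using z* = 1.645 for 90%, ME = 1.645 × 0.01816 = 0.02987.
p̂₁ − p̂₂ = 0.0668; interval 0.0668 ± 0.02987 gives (0.037, 0.097).

(0.037, 0.097)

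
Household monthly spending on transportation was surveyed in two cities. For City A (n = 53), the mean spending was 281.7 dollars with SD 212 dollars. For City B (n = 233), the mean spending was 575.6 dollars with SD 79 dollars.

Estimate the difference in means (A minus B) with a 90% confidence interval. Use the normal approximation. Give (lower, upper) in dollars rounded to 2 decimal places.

Per-group SEs: s₁/√n₁ = 212/√53 = 29.1204, s₂/√n₂ = 79/√233 = 5.1755.
Unpooled SE of the difference: √(847.99769616 + 26.78580025) = 29.5767.
Margin of error = z* · SE = 1.645 × 29.5767 = 48.6537.
x̄₁ − x̄₂ = 281.7 − 575.6 = -293.9000.
CI: -293.9000 ± 48.6537 = (-342.55, -245.25).

(-342.55, -245.25)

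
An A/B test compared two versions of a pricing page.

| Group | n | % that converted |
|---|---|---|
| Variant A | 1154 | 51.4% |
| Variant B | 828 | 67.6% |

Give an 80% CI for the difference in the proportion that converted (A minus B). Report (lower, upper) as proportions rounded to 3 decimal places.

The two standard errors are √(0.5140×0.4860/1154) = 0.01471 and √(0.6760×0.3240/828) = 0.01626.
Because the samples are independent, SE_diff = √(0.01471² + 0.01626²) = 0.02193.
Using z* = 1.282 for 80%, ME = 1.282 × 0.02193 = 0.02811.
p̂₁ − p̂₂ = -0.1620; interval -0.1620 ± 0.02811 gives (-0.190, -0.134).

(-0.190, -0.134)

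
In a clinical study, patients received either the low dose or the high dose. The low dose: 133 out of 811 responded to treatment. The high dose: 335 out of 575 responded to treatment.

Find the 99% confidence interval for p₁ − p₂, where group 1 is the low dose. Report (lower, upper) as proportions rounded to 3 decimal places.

(-0.481, -0.356)

First, p̂₁ = 133/811 = 0.1640; p̂₂ = 335/575 = 0.5826.
The two standard errors are √(0.1640×0.8360/811) = 0.01300 and √(0.5826×0.4174/575) = 0.02056.
Because the samples are independent, SE_diff = √(0.01300² + 0.02056²) = 0.02433.
Using z* = 2.576 for 99%, ME = 2.576 × 0.02433 = 0.06267.
p̂₁ − p̂₂ = -0.4186; interval -0.4186 ± 0.06267 gives (-0.481, -0.356).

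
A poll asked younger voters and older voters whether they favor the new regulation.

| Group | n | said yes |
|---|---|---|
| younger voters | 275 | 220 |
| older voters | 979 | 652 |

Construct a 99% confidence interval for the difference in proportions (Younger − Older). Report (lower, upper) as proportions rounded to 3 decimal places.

(0.061, 0.207)

p̂₁ = 220/275 = 0.8000 and p̂₂ = 652/979 = 0.6660.
SE₁ = √(p̂₁(1−p̂₁)/n₁) = √(0.8000·0.2000/275) = 0.02412; SE₂ = √(0.6660·0.3340/979) = 0.01507.
Independent samples: SE of the difference = √(SE₁² + SE₂²) = √(0.0005817744 + 0.0002271049) = 0.02844.
z* for 99% confidence is 2.576, so the margin of error is 2.576 × 0.02844 = 0.07326.
Point estimate p̂₁ − p̂₂ = 0.8000 − 0.6660 = 0.1340.
0.1340 ± 0.07326 → (0.061, 0.207).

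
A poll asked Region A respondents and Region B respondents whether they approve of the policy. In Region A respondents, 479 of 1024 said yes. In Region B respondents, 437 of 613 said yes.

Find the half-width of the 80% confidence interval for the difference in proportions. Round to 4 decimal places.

First, p̂₁ = 479/1024 = 0.4678; p̂₂ = 437/613 = 0.7129.
The two standard errors are √(0.4678×0.5322/1024) = 0.01559 and √(0.7129×0.2871/613) = 0.01827.
Because the samples are independent, SE_diff = √(0.01559² + 0.01827²) = 0.02402.
Using z* = 1.282 for 80%, ME = 1.282 × 0.02402 = 0.03079.

0.0308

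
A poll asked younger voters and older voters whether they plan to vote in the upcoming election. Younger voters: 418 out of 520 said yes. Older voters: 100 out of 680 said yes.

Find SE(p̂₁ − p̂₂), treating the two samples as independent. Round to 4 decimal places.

0.0221

p̂₁ = 418/520 = 0.8038 and p̂₂ = 100/680 = 0.1471.
SE₁ = √(p̂₁(1−p̂₁)/n₁) = √(0.8038·0.1962/520) = 0.01741; SE₂ = √(0.1471·0.8529/680) = 0.01358.
Independent samples: SE of the difference = √(SE₁² + SE₂²) = √(0.0003031081 + 0.0001844164) = 0.02208.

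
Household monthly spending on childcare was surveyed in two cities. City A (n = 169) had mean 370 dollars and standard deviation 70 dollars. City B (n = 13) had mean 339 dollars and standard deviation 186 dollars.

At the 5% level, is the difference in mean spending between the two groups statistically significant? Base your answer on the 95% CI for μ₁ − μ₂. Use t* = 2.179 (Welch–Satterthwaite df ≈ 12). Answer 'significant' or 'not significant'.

Standard errors of each mean: 70/√169 = 5.3846 and 186/√13 = 51.5871.
SE(x̄₁ − x̄₂) = √(5.3846² + 51.5871²) = 51.8674 for independent samples with unequal variances.
With t* = 2.179, the margin is 2.179 × 51.8674 = 113.0191.
x̄₁ − x̄₂ = 370 − 339 = 31.0000; the interval is 31.0000 ± 113.0191 = (-82.0191, 144.0191).
The interval (-82.0191, 144.0191) contains 0, so the difference is not significant.

not significant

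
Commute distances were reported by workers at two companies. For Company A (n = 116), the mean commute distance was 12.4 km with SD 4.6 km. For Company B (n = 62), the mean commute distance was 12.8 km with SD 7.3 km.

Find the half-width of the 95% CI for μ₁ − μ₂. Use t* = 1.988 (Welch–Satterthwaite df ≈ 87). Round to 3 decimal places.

2.029

Standard errors of each mean: 4.6/√116 = 0.4271 and 7.3/√62 = 0.9271.
SE(x̄₁ − x̄₂) = √(0.4271² + 0.9271²) = 1.0207 for independent samples with unequal variances.
With t* = 1.988, the margin is 1.988 × 1.0207 = 2.0292.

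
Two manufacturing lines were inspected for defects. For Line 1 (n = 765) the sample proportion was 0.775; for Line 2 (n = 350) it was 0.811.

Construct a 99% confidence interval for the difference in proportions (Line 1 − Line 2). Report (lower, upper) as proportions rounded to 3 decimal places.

(-0.102, 0.030)

The two standard errors are √(0.7750×0.2250/765) = 0.01510 and √(0.8110×0.1890/350) = 0.02093.
Because the samples are independent, SE_diff = √(0.01510² + 0.02093²) = 0.02581.
Using z* = 2.576 for 99%, ME = 2.576 × 0.02581 = 0.06649.
p̂₁ − p̂₂ = -0.0360; interval -0.0360 ± 0.06649 gives (-0.102, 0.030).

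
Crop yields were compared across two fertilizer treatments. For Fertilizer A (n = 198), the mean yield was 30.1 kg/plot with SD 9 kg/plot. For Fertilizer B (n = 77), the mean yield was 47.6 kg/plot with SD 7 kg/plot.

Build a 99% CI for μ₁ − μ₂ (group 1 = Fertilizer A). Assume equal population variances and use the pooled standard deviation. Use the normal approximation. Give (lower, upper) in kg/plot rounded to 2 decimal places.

(-20.44, -14.56)

Pooled variance s_p² = [197·9² + 76·7²] / (198+77−2) = 72.0916, so s_p = 8.4907.
SE_diff = s_p·√(1/n₁ + 1/n₂) = 8.4907·√(1/198 + 1/77) = 1.1403.
z* = 2.576; margin = 2.576 × 1.1403 = 2.9374.
Difference = 30.1 − 47.6 = -17.5000.
-17.5000 ± 2.9374 → (-20.44, -14.56).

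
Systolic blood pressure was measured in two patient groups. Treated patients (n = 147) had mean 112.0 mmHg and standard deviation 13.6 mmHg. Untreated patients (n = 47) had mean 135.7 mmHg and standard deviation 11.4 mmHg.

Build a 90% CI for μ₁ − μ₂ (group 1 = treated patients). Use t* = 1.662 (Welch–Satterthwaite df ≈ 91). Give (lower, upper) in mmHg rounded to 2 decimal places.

(-27.03, -20.37)

SE₁ = s₁/√n₁ = 13.6/√147 = 1.1217; SE₂ = 11.4/√47 = 1.6629.
Independent samples, unequal variances: SE_diff = √(SE₁² + SE₂²) = √(1.25821089 + 2.76523641) = 2.0059.
t* = 1.662, so margin of error = 1.662 × 2.0059 = 3.3338.
Difference in means = 112.0 − 135.7 = -23.7000.
-23.7000 ± 3.3338 → (-27.03, -20.37).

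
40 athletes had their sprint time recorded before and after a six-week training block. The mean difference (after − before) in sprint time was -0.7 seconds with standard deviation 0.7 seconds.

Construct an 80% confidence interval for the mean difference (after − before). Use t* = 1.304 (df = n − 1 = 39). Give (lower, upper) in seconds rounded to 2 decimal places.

Paired design: SE = s_d/√n = 0.7/√40 = 0.1107.
t* = 1.304; margin of error = 1.304 × 0.1107 = 0.1444.
-0.7 ± 0.1444 → (-0.84, -0.56).

(-0.84, -0.56)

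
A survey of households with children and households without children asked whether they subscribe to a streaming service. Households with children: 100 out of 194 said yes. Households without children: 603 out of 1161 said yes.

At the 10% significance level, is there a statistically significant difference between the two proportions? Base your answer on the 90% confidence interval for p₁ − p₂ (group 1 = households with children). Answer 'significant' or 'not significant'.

not significant

First, p̂₁ = 100/194 = 0.5155; p̂₂ = 603/1161 = 0.5194.
The two standard errors are √(0.5155×0.4845/194) = 0.03588 and √(0.5194×0.4806/1161) = 0.01466.
Because the samples are independent, SE_diff = √(0.03588² + 0.01466²) = 0.03876.
Using z* = 1.645 for 90%, ME = 1.645 × 0.03876 = 0.06376.
p̂₁ − p̂₂ = -0.0039; interval -0.0039 ± 0.06376 gives (-0.06766, 0.05986).
The interval (-0.06766, 0.05986) contains 0, so the difference is not significant.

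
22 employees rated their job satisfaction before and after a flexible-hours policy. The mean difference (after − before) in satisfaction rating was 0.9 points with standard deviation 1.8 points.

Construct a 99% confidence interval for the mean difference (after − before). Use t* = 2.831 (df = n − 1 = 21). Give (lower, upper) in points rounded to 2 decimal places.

Paired design: SE = s_d/√n = 1.8/√22 = 0.3838.
t* = 2.831; margin of error = 2.831 × 0.3838 = 1.0865.
0.9 ± 1.0865 → (-0.19, 1.99).

(-0.19, 1.99)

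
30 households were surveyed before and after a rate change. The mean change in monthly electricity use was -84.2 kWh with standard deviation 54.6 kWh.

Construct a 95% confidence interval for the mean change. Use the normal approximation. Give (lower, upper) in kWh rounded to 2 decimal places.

(-103.74, -64.66)

This is a matched-pairs design, so SE = s_d/√n = 54.6/√30 = 9.9686.
Margin = 1.960 × 9.9686 = 19.5385; the interval is -84.2 ± 19.5385 = (-103.74, -64.66).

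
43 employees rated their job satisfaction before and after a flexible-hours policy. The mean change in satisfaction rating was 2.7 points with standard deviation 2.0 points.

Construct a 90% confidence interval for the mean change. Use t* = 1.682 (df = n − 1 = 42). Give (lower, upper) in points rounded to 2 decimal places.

Paired design: SE = s_d/√n = 2.0/√43 = 0.3050.
t* = 1.682; margin of error = 1.682 × 0.3050 = 0.5130.
2.7 ± 0.5130 → (2.19, 3.21).

(2.19, 3.21)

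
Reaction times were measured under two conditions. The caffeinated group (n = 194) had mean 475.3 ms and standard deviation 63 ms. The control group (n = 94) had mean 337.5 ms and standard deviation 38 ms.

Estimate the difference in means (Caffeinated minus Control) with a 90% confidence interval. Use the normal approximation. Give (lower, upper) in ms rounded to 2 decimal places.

Per-group SEs: s₁/√n₁ = 63/√194 = 4.5231, s₂/√n₂ = 38/√94 = 3.9194.
Unpooled SE of the difference: √(20.45843361 + 15.36169636) = 5.9850.
Margin of error = z* · SE = 1.645 × 5.9850 = 9.8453.
x̄₁ − x̄₂ = 475.3 − 337.5 = 137.8000.
CI: 137.8000 ± 9.8453 = (127.95, 147.65).

(127.95, 147.65)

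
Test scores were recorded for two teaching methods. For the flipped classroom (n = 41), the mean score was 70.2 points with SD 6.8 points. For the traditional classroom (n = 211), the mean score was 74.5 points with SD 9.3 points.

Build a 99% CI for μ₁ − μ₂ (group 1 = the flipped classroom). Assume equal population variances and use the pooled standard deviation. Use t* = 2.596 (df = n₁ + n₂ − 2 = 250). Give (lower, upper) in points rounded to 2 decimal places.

(-8.26, -0.34)

Pooled variance s_p² = [40·6.8² + 210·9.3²] / (41+211−2) = 80.0500, so s_p = 8.9471.
SE_diff = s_p·√(1/n₁ + 1/n₂) = 8.9471·√(1/41 + 1/211) = 1.5270.
t* = 2.596; margin = 2.596 × 1.5270 = 3.9641.
Difference = 70.2 − 74.5 = -4.3000.
-4.3000 ± 3.9641 → (-8.26, -0.34).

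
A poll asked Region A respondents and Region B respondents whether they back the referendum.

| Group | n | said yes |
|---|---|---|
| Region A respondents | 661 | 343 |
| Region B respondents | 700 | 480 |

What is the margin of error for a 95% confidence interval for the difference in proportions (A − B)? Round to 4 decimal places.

Sample proportions: 343/661 = 0.5189, 480/700 = 0.6857.
Each SE is √(p̂(1−p̂)/n): √(0.5189·0.4811/661) = 0.01943 and √(0.6857·0.3143/700) = 0.01755.
SE(p̂₁ − p̂₂) = √(SE₁² + SE₂²) = √(0.0003775249 + 0.0003080025) = 0.02618, since the two samples are independent.
At 95% confidence z* = 1.960; margin = 1.960 × 0.02618 = 0.05131.

0.0513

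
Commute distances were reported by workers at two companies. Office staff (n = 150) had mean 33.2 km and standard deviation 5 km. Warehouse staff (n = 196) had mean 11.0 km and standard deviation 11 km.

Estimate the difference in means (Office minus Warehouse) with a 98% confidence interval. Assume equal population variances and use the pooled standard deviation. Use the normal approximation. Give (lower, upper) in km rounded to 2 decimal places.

Pooled variance s_p² = [149·5² + 195·11²] / (150+196−2) = 79.4186, so s_p = 8.9117.
SE_diff = s_p·√(1/n₁ + 1/n₂) = 8.9117·√(1/150 + 1/196) = 0.9668.
z* = 2.326; margin = 2.326 × 0.9668 = 2.2488.
Difference = 33.2 − 11.0 = 22.2000.
22.2000 ± 2.2488 → (19.95, 24.45).

(19.95, 24.45)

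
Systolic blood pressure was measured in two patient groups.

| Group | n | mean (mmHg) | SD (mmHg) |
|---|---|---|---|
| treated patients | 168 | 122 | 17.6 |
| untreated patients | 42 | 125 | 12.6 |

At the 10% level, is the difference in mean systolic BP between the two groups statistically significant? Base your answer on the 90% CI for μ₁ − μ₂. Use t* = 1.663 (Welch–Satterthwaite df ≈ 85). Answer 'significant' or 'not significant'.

not significant

Standard errors of each mean: 17.6/√168 = 1.3579 and 12.6/√42 = 1.9442.
SE(x̄₁ − x̄₂) = √(1.3579² + 1.9442²) = 2.3715 for independent samples with unequal variances.
With t* = 1.663, the margin is 1.663 × 2.3715 = 3.9438.
x̄₁ − x̄₂ = 122 − 125 = -3.0000; the interval is -3.0000 ± 3.9438 = (-6.9438, 0.9438).
The interval (-6.9438, 0.9438) contains 0, so the difference is not significant.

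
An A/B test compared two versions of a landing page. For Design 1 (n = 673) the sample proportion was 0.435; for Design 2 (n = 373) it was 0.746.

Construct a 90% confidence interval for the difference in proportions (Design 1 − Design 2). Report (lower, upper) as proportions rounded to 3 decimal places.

(-0.360, -0.262)

SE₁ = √(p̂₁(1−p̂₁)/n₁) = √(0.4350·0.5650/673) = 0.01911; SE₂ = √(0.7460·0.2540/373) = 0.02254.
Independent samples: SE of the difference = √(SE₁² + SE₂²) = √(0.0003651921 + 0.0005080516) = 0.02955.
z* for 90% confidence is 1.645, so the margin of error is 1.645 × 0.02955 = 0.04861.
Point estimate p̂₁ − p̂₂ = 0.4350 − 0.7460 = -0.3110.
-0.3110 ± 0.04861 → (-0.360, -0.262).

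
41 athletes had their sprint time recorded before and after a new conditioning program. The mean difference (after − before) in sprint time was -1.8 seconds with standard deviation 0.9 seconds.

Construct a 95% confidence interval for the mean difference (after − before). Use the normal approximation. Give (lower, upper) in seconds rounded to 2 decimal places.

Paired design: SE = s_d/√n = 0.9/√41 = 0.1406.
z* = 1.960; margin of error = 1.960 × 0.1406 = 0.2756.
-1.8 ± 0.2756 → (-2.08, -1.52).

(-2.08, -1.52)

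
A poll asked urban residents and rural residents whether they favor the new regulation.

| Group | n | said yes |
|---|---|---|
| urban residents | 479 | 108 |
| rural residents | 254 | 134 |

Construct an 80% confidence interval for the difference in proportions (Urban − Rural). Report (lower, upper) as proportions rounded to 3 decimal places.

(-0.349, -0.255)

First, p̂₁ = 108/479 = 0.2255; p̂₂ = 134/254 = 0.5276.
The two standard errors are √(0.2255×0.7745/479) = 0.01909 and √(0.5276×0.4724/254) = 0.03132.
Because the samples are independent, SE_diff = √(0.01909² + 0.03132²) = 0.03668.
Using z* = 1.282 for 80%, ME = 1.282 × 0.03668 = 0.04702.
p̂₁ − p̂₂ = -0.3021; interval -0.3021 ± 0.04702 gives (-0.349, -0.255).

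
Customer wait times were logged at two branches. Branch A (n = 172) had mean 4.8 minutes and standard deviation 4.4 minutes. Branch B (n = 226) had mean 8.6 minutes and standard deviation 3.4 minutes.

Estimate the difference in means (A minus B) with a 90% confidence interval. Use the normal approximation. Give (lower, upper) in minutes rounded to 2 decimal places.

Per-group SEs: s₁/√n₁ = 4.4/√172 = 0.3355, s₂/√n₂ = 3.4/√226 = 0.2262.
Unpooled SE of the difference: √(0.11256025 + 0.05116644) = 0.4046.
Margin of error = z* · SE = 1.645 × 0.4046 = 0.6656.
x̄₁ − x̄₂ = 4.8 − 8.6 = -3.8000.
CI: -3.8000 ± 0.6656 = (-4.47, -3.13).

(-4.47, -3.13)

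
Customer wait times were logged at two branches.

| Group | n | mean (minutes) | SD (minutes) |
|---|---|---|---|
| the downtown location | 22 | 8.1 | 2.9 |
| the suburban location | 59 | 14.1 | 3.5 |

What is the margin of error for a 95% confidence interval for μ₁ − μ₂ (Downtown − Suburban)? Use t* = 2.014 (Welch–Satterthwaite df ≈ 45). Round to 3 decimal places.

1.547

Per-group SEs: s₁/√n₁ = 2.9/√22 = 0.6183, s₂/√n₂ = 3.5/√59 = 0.4557.
Unpooled SE of the difference: √(0.38229489 + 0.20766249) = 0.7681.
Margin of error = t* · SE = 2.014 × 0.7681 = 1.5470.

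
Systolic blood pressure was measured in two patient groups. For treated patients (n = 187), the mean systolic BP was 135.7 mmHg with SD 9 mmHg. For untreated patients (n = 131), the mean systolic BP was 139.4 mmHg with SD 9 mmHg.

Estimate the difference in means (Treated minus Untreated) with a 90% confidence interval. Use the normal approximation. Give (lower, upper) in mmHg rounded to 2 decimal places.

(-5.39, -2.01)

Standard errors of each mean: 9/√187 = 0.6581 and 9/√131 = 0.7863.
SE(x̄₁ − x̄₂) = √(0.6581² + 0.7863²) = 1.0254 for independent samples with unequal variances.
With z* = 1.645, the margin is 1.645 × 1.0254 = 1.6868.
x̄₁ − x̄₂ = 135.7 − 139.4 = -3.7000; the interval is -3.7000 ± 1.6868 = (-5.39, -2.01).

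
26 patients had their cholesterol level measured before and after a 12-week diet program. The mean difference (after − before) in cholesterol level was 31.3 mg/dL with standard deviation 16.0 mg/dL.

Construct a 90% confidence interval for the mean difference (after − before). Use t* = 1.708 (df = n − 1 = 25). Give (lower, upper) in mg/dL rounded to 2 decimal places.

(25.94, 36.66)

Paired design: SE = s_d/√n = 16.0/√26 = 3.1379.
t* = 1.708; margin of error = 1.708 × 3.1379 = 5.3595.
31.3 ± 5.3595 → (25.94, 36.66).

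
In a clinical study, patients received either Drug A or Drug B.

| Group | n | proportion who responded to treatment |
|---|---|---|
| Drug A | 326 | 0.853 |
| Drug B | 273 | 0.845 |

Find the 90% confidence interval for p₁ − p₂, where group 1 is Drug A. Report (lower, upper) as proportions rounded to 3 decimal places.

SE₁ = √(p̂₁(1−p̂₁)/n₁) = √(0.8530·0.1470/326) = 0.01961; SE₂ = √(0.8450·0.1550/273) = 0.02190.
Independent samples: SE of the difference = √(SE₁² + SE₂²) = √(0.0003845521 + 0.00047961) = 0.02940.
z* for 90% confidence is 1.645, so the margin of error is 1.645 × 0.02940 = 0.04836.
Point estimate p̂₁ − p̂₂ = 0.8530 − 0.8450 = 0.0080.
0.0080 ± 0.04836 → (-0.040, 0.056).

(-0.040, 0.056)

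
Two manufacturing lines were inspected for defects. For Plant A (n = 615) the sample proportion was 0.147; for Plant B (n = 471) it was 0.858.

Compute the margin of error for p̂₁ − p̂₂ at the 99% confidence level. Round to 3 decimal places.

The two standard errors are √(0.1470×0.8530/615) = 0.01428 and √(0.8580×0.1420/471) = 0.01608.
Because the samples are independent, SE_diff = √(0.01428² + 0.01608²) = 0.02151.
Using z* = 2.576 for 99%, ME = 2.576 × 0.02151 = 0.05541.

0.055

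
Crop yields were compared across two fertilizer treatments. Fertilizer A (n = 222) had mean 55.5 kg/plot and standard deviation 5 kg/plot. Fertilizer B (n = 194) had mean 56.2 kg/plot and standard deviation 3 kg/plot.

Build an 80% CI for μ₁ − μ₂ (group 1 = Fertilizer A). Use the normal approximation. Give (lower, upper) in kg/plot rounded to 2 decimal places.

SE₁ = s₁/√n₁ = 5/√222 = 0.3356; SE₂ = 3/√194 = 0.2154.
Independent samples, unequal variances: SE_diff = √(SE₁² + SE₂²) = √(0.11262736 + 0.04639716) = 0.3988.
z* = 1.282, so margin of error = 1.282 × 0.3988 = 0.5113.
Difference in means = 55.5 − 56.2 = -0.7000.
-0.7000 ± 0.5113 → (-1.21, -0.19).

(-1.21, -0.19)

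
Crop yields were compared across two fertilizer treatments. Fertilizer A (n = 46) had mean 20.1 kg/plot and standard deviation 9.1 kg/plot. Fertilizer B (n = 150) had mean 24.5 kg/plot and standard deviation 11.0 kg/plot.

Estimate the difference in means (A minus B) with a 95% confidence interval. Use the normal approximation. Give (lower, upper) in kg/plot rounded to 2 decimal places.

(-7.56, -1.24)

Per-group SEs: s₁/√n₁ = 9.1/√46 = 1.3417, s₂/√n₂ = 11.0/√150 = 0.8981.
Unpooled SE of the difference: √(1.80015889 + 0.80658361) = 1.6145.
Margin of error = z* · SE = 1.960 × 1.6145 = 3.1644.
x̄₁ − x̄₂ = 20.1 − 24.5 = -4.4000.
CI: -4.4000 ± 3.1644 = (-7.56, -1.24).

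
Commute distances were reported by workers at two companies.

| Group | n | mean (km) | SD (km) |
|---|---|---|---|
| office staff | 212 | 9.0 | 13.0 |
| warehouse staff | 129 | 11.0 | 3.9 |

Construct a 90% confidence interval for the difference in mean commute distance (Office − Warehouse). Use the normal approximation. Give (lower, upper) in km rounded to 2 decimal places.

SE₁ = s₁/√n₁ = 13.0/√212 = 0.8928; SE₂ = 3.9/√129 = 0.3434.
Independent samples, unequal variances: SE_diff = √(SE₁² + SE₂²) = √(0.79709184 + 0.11792356) = 0.9566.
z* = 1.645, so margin of error = 1.645 × 0.9566 = 1.5736.
Difference in means = 9.0 − 11.0 = -2.0000.
-2.0000 ± 1.5736 → (-3.57, -0.43).

(-3.57, -0.43)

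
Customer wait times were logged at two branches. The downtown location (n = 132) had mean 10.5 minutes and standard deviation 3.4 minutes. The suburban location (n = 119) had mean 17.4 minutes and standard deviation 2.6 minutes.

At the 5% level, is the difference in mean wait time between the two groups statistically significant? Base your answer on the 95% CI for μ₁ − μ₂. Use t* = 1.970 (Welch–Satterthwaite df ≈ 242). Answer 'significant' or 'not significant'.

Standard errors of each mean: 3.4/√132 = 0.2959 and 2.6/√119 = 0.2383.
SE(x̄₁ − x̄₂) = √(0.2959² + 0.2383²) = 0.3799 for independent samples with unequal variances.
With t* = 1.970, the margin is 1.970 × 0.3799 = 0.7484.
x̄₁ − x̄₂ = 10.5 − 17.4 = -6.9000; the interval is -6.9000 ± 0.7484 = (-7.6484, -6.1516).
The interval (-7.6484, -6.1516) does not contain 0, so the difference is significant.

significant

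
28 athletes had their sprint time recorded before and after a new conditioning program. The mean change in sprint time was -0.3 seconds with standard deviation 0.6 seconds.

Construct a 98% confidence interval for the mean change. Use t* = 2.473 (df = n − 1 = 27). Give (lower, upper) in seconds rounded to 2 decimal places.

(-0.58, -0.02)

Paired design: SE = s_d/√n = 0.6/√28 = 0.1134.
t* = 2.473; margin of error = 2.473 × 0.1134 = 0.2804.
-0.3 ± 0.2804 → (-0.58, -0.02).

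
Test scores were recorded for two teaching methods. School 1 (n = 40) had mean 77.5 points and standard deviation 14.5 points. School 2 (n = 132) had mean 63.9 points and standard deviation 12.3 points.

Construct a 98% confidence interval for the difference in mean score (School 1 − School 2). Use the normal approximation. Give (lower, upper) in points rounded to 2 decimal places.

(7.71, 19.49)

SE₁ = s₁/√n₁ = 14.5/√40 = 2.2927; SE₂ = 12.3/√132 = 1.0706.
Independent samples, unequal variances: SE_diff = √(SE₁² + SE₂²) = √(5.25647329 + 1.14618436) = 2.5303.
z* = 2.326, so margin of error = 2.326 × 2.5303 = 5.8855.
Difference in means = 77.5 − 63.9 = 13.6000.
13.6000 ± 5.8855 → (7.71, 19.49).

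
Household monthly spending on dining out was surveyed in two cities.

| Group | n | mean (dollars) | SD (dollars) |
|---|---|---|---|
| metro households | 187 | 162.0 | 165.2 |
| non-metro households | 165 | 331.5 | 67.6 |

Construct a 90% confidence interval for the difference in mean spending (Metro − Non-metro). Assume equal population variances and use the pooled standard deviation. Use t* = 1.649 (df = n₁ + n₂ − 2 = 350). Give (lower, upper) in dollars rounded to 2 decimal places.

(-192.22, -146.78)

Pooled variance s_p² = [186·165.2² + 164·67.6²] / (187+165−2) = 16644.4974, so s_p = 129.0136.
SE_diff = s_p·√(1/n₁ + 1/n₂) = 129.0136·√(1/187 + 1/165) = 13.7798.
t* = 1.649; margin = 1.649 × 13.7798 = 22.7229.
Difference = 162.0 − 331.5 = -169.5000.
-169.5000 ± 22.7229 → (-192.22, -146.78).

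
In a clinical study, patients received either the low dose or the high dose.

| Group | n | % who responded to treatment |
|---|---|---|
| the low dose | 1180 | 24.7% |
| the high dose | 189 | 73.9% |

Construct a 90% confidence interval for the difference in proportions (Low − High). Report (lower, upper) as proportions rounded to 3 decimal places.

(-0.548, -0.436)

The two standard errors are √(0.2470×0.7530/1180) = 0.01255 and √(0.7390×0.2610/189) = 0.03195.
Because the samples are independent, SE_diff = √(0.01255² + 0.03195²) = 0.03433.
Using z* = 1.645 for 90%, ME = 1.645 × 0.03433 = 0.05647.
p̂₁ − p̂₂ = -0.4920; interval -0.4920 ± 0.05647 gives (-0.548, -0.436).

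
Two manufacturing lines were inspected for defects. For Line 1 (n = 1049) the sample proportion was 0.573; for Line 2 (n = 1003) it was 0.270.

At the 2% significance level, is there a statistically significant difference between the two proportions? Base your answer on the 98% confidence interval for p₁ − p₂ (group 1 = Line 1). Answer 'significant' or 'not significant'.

significant

The two standard errors are √(0.5730×0.4270/1049) = 0.01527 and √(0.2700×0.7300/1003) = 0.01402.
Because the samples are independent, SE_diff = √(0.01527² + 0.01402²) = 0.02073.
Using z* = 2.326 for 98%, ME = 2.326 × 0.02073 = 0.04822.
p̂₁ − p̂₂ = 0.3030; interval 0.3030 ± 0.04822 gives (0.25478, 0.35122).
The interval (0.25478, 0.35122) does not contain 0, so the difference is significant.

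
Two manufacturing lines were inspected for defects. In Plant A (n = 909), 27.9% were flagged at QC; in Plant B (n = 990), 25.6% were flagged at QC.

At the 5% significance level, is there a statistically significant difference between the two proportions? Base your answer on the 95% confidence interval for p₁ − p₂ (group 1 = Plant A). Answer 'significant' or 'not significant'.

SE₁ = √(p̂₁(1−p̂₁)/n₁) = √(0.2790·0.7210/909) = 0.01488; SE₂ = √(0.2560·0.7440/990) = 0.01387.
Independent samples: SE of the difference = √(SE₁² + SE₂²) = √(0.0002214144 + 0.0001923769) = 0.02034.
z* for 95% confidence is 1.960, so the margin of error is 1.960 × 0.02034 = 0.03987.
Point estimate p̂₁ − p̂₂ = 0.2790 − 0.2560 = 0.0230.
0.0230 ± 0.03987 → (-0.01687, 0.06287).
The interval (-0.01687, 0.06287) contains 0, so the difference is not significant.

not significant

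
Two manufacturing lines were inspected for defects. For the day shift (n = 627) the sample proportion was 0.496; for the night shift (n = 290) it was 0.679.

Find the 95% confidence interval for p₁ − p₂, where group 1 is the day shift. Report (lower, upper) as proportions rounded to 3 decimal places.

SE₁ = √(p̂₁(1−p̂₁)/n₁) = √(0.4960·0.5040/627) = 0.01997; SE₂ = √(0.6790·0.3210/290) = 0.02742.
Independent samples: SE of the difference = √(SE₁² + SE₂²) = √(0.0003988009 + 0.0007518564) = 0.03392.
z* for 95% confidence is 1.960, so the margin of error is 1.960 × 0.03392 = 0.06648.
Point estimate p̂₁ − p̂₂ = 0.4960 − 0.6790 = -0.1830.
-0.1830 ± 0.06648 → (-0.249, -0.117).

(-0.249, -0.117)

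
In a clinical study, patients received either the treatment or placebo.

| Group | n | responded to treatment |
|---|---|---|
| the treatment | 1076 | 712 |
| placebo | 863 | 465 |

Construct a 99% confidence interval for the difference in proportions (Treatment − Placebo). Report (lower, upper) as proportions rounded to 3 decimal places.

First, p̂₁ = 712/1076 = 0.6617; p̂₂ = 465/863 = 0.5388.
The two standard errors are √(0.6617×0.3383/1076) = 0.01442 and √(0.5388×0.4612/863) = 0.01697.
Because the samples are independent, SE_diff = √(0.01442² + 0.01697²) = 0.02227.
Using z* = 2.576 for 99%, ME = 2.576 × 0.02227 = 0.05737.
p̂₁ − p̂₂ = 0.1229; interval 0.1229 ± 0.05737 gives (0.066, 0.180).

(0.066, 0.180)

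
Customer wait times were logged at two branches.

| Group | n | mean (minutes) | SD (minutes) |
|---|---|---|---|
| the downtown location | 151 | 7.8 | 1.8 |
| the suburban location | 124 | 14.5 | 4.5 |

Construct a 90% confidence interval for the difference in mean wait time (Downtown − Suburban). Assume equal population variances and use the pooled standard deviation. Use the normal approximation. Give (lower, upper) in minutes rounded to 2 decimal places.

(-7.36, -6.04)

Pooled variance s_p² = [150·1.8² + 123·4.5²] / (151+124−2) = 10.9038, so s_p = 3.3021.
SE_diff = s_p·√(1/n₁ + 1/n₂) = 3.3021·√(1/151 + 1/124) = 0.4002.
z* = 1.645; margin = 1.645 × 0.4002 = 0.6583.
Difference = 7.8 − 14.5 = -6.7000.
-6.7000 ± 0.6583 → (-7.36, -6.04).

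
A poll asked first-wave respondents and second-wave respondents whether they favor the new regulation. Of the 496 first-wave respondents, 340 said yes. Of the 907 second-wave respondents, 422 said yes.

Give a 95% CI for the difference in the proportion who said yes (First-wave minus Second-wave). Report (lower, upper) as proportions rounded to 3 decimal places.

(0.168, 0.272)

p̂₁ = 340/496 = 0.6855 and p̂₂ = 422/907 = 0.4653.
SE₁ = √(p̂₁(1−p̂₁)/n₁) = √(0.6855·0.3145/496) = 0.02085; SE₂ = √(0.4653·0.5347/907) = 0.01656.
Independent samples: SE of the difference = √(SE₁² + SE₂²) = √(0.0004347225 + 0.0002742336) = 0.02663.
z* for 95% confidence is 1.960, so the margin of error is 1.960 × 0.02663 = 0.05219.
Point estimate p̂₁ − p̂₂ = 0.6855 − 0.4653 = 0.2202.
0.2202 ± 0.05219 → (0.168, 0.272).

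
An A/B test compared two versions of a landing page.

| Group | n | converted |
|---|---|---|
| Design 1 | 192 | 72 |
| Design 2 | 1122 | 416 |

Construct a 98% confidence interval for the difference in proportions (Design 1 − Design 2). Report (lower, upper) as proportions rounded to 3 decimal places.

(-0.084, 0.092)

Sample proportions: 72/192 = 0.3750, 416/1122 = 0.3708.
Each SE is √(p̂(1−p̂)/n): √(0.3750·0.6250/192) = 0.03494 and √(0.3708·0.6292/1122) = 0.01442.
SE(p̂₁ − p̂₂) = √(SE₁² + SE₂²) = √(0.0012208036 + 0.0002079364) = 0.03780, since the two samples are independent.
At 98% confidence z* = 2.326; margin = 2.326 × 0.03780 = 0.08792.
The difference is 0.3750 − 0.3708 = 0.0042, so the interval is 0.0042 ± 0.08792 = (-0.084, 0.092).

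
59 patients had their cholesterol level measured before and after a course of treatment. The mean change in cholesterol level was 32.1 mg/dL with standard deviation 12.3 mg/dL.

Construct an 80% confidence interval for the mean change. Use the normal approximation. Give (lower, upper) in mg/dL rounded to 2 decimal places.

(30.05, 34.15)

Paired design: SE = s_d/√n = 12.3/√59 = 1.6013.
z* = 1.282; margin of error = 1.282 × 1.6013 = 2.0529.
32.1 ± 2.0529 → (30.05, 34.15).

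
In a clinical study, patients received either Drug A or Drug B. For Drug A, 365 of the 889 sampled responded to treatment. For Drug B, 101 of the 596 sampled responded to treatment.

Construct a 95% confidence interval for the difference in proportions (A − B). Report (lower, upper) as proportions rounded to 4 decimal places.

p̂₁ = 365/889 = 0.4106 and p̂₂ = 101/596 = 0.1695.
SE₁ = √(p̂₁(1−p̂₁)/n₁) = √(0.4106·0.5894/889) = 0.01650; SE₂ = √(0.1695·0.8305/596) = 0.01537.
Independent samples: SE of the difference = √(SE₁² + SE₂²) = √(0.00027225 + 0.0002362369) = 0.02255.
z* for 95% confidence is 1.960, so the margin of error is 1.960 × 0.02255 = 0.04420.
Point estimate p̂₁ − p̂₂ = 0.4106 − 0.1695 = 0.2411.
0.2411 ± 0.04420 → (0.1969, 0.2853).

(0.1969, 0.2853)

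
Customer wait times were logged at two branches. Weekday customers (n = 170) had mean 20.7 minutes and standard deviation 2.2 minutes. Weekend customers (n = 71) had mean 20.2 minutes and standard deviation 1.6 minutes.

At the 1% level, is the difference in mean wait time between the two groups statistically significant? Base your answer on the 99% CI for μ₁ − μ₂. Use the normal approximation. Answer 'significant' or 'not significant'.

not significant

SE₁ = s₁/√n₁ = 2.2/√170 = 0.1687; SE₂ = 1.6/√71 = 0.1899.
Independent samples, unequal variances: SE_diff = √(SE₁² + SE₂²) = √(0.02845969 + 0.03606201) = 0.2540.
z* = 2.576, so margin of error = 2.576 × 0.2540 = 0.6543.
Difference in means = 20.7 − 20.2 = 0.5000.
0.5000 ± 0.6543 → (-0.1543, 1.1543).
The interval (-0.1543, 1.1543) contains 0, so the difference is not significant.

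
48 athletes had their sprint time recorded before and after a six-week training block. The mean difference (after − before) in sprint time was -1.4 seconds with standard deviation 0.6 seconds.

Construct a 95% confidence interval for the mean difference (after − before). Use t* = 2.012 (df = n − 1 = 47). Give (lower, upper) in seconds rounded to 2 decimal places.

This is a matched-pairs design, so SE = s_d/√n = 0.6/√48 = 0.0866.
Margin = 2.012 × 0.0866 = 0.1742; the interval is -1.4 ± 0.1742 = (-1.57, -1.23).

(-1.57, -1.23)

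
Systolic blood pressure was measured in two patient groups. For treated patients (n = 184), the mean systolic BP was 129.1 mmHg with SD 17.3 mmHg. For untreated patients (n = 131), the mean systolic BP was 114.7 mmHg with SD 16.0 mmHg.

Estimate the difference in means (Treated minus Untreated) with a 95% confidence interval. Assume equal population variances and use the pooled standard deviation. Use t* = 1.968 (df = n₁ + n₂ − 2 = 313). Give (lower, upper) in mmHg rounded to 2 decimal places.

(10.63, 18.17)

Pooled variance s_p² = [183·17.3² + 130·16.0²] / (184+131−2) = 281.3101, so s_p = 16.7723.
SE_diff = s_p·√(1/n₁ + 1/n₂) = 16.7723·√(1/184 + 1/131) = 1.9174.
t* = 1.968; margin = 1.968 × 1.9174 = 3.7734.
Difference = 129.1 − 114.7 = 14.4000.
14.4000 ± 3.7734 → (10.63, 18.17).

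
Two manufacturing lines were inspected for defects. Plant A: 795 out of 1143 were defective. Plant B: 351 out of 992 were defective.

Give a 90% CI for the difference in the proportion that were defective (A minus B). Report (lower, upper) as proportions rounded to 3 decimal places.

(0.308, 0.375)

p̂₁ = 795/1143 = 0.6955 and p̂₂ = 351/992 = 0.3538.
SE₁ = √(p̂₁(1−p̂₁)/n₁) = √(0.6955·0.3045/1143) = 0.01361; SE₂ = √(0.3538·0.6462/992) = 0.01518.
Independent samples: SE of the difference = √(SE₁² + SE₂²) = √(0.0001852321 + 0.0002304324) = 0.02039.
z* for 90% confidence is 1.645, so the margin of error is 1.645 × 0.02039 = 0.03354.
Point estimate p̂₁ − p̂₂ = 0.6955 − 0.3538 = 0.3417.
0.3417 ± 0.03354 → (0.308, 0.375).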